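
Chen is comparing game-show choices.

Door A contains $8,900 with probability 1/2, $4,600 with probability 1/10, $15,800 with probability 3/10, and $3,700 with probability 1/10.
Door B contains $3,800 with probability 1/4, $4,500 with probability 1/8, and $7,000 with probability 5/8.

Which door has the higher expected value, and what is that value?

Door A ($10,020)

Door A = 1/2 × 8900 + 1/10 × 4600 + 3/10 × 15800 + 1/10 × 3700 = 4450 + 460 + 4740 + 370 = 10020
Door B = 1/4 × 3800 + 1/8 × 4500 + 5/8 × 7000 = 950 + 562.5 + 4375 = 5887.5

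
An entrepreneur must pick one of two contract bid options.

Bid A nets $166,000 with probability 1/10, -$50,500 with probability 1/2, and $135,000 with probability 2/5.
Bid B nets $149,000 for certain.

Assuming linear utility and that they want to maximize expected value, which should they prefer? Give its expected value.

Bid B ($149,000)

Bid A = 1/10 × 166000 + 1/2 × (-50500) + 2/5 × 135000 = 16600 − 25250 + 54000 = 45350
Bid B: 149000 (certain)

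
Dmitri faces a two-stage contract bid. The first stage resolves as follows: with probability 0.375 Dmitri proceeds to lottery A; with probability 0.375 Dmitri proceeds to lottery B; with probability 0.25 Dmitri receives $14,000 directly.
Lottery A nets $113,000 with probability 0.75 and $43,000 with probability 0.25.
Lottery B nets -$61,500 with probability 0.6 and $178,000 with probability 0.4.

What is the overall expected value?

$52,175

EV(A) = 0.75 × 113000 + 0.25 × 43000 = 84750 + 10750 = 95500
EV(B) = 0.6 × (-61500) + 0.4 × 178000 = -36900 + 71200 = 34300
Branch C: 14000 (certain)
Overall = 0.375 × 95500 + 0.375 × 34300 + 0.25 × 14000 = 35812.5 + 12862.5 + 3500 = 52175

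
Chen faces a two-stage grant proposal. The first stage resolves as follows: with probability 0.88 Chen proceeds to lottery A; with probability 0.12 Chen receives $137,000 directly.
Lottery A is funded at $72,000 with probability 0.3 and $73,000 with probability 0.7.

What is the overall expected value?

EV(A) = 0.3 × 72000 + 0.7 × 73000 = 21600 + 51100 = 72700
Branch B: 137000 (certain)
Overall = 0.88 × 72700 + 0.12 × 137000 = 63976 + 16440 = 80416

$80,416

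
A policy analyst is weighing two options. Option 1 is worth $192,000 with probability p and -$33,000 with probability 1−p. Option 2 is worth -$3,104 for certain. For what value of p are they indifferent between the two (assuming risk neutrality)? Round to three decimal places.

p = 0.133

p·192000 + (1−p)·(-33000) = -3104
225000p − 33000 = -3104
p = (-3104 + 33000) / 225000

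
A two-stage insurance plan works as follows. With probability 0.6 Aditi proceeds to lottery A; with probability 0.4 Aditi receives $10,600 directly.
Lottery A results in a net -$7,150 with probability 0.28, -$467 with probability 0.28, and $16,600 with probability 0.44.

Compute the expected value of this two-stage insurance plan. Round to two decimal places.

EV(A) = 0.28 × (-7150) + 0.28 × (-467) + 0.44 × 16600 = -2002 − 130.76 + 7304 = 5171.24
Branch B: 10600 (certain)
Overall = 0.6 × 5171.24 + 0.4 × 10600 = 3102.744 + 4240 = 7342.744

$7,342.74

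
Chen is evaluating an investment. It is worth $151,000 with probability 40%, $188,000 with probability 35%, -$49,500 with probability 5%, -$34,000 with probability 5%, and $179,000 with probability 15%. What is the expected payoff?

EV = 0.4 × 151000 + 0.35 × 188000 + 0.05 × (-49500) + 0.05 × (-34000) + 0.15 × 179000 = 60400 + 65800 − 2475 − 1700 + 26850 = 148875

$148,875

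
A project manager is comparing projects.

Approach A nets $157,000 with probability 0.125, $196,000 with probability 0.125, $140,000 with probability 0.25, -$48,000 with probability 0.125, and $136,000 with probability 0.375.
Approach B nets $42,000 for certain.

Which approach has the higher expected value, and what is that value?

Approach A ($124,125)

Approach A = 0.125 × 157000 + 0.125 × 196000 + 0.25 × 140000 + 0.125 × (-48000) + 0.375 × 136000 = 19625 + 24500 + 35000 − 6000 + 51000 = 124125
Approach B: 42000 (certain)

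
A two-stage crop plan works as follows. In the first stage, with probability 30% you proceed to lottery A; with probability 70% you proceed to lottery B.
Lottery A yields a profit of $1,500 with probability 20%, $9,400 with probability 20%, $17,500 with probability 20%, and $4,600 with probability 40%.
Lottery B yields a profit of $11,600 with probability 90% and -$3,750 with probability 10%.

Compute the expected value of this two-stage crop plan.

$9,301.50

EV(A) = 0.2 × 1500 + 0.2 × 9400 + 0.2 × 17500 + 0.4 × 4600 = 300 + 1880 + 3500 + 1840 = 7520
EV(B) = 0.9 × 11600 + 0.1 × (-3750) = 10440 − 375 = 10065
Overall = 0.3 × 7520 + 0.7 × 10065 = 2256 + 7045.5 = 9301.5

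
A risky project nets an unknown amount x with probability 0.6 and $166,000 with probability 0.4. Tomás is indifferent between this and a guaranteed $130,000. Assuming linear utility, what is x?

x = $106,000

0.6·x + 0.4·166000 = 130000
0.6·x = 130000 − 66400 = 63600
x = 63600 / 0.6 = 106000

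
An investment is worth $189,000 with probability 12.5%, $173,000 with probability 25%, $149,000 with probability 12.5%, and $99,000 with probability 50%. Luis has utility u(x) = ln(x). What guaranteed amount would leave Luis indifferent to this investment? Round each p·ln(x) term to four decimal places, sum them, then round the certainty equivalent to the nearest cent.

E[u] = 0.125·ln(189000) + 0.25·ln(173000) + 0.125·ln(149000) + 0.5·ln(99000) = 1.5187 + 3.0153 + 1.4890 + 5.7514 = 11.7744
CE = e^11.7744 ≈ 129884.39

$129,884.39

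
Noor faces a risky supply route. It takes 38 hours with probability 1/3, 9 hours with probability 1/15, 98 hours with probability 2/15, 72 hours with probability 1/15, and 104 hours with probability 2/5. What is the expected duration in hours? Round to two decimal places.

EV = 1/3 × 38 + 1/15 × 9 + 2/15 × 98 + 1/15 × 72 + 2/5 × 104 = 12.6667 + 0.6 + 13.0667 + 4.8 + 41.6 = 72.7333

72.73 hours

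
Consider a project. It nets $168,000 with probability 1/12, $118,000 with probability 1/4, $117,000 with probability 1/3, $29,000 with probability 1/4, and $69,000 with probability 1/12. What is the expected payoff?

$95,500

EV = 1/12 × 168000 + 1/4 × 118000 + 1/3 × 117000 + 1/4 × 29000 + 1/12 × 69000 = 14000 + 29500 + 39000 + 7250 + 5750 = 95500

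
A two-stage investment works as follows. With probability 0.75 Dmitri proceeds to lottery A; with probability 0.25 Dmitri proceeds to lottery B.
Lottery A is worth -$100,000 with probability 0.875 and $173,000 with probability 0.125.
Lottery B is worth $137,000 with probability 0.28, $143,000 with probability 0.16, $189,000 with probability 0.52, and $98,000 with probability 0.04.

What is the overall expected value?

-$8,546.25

EV(A) = 0.875 × (-100000) + 0.125 × 173000 = -87500 + 21625 = -65875
EV(B) = 0.28 × 137000 + 0.16 × 143000 + 0.52 × 189000 + 0.04 × 98000 = 38360 + 22880 + 98280 + 3920 = 163440
Overall = 0.75 × (-65875) + 0.25 × 163440 = -49406.25 + 40860 = -8546.25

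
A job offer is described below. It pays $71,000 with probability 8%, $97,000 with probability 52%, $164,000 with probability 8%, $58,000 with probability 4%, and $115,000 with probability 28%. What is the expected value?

EV = 0.08 × 71000 + 0.52 × 97000 + 0.08 × 164000 + 0.04 × 58000 + 0.28 × 115000 = 5680 + 50440 + 13120 + 2320 + 32200 = 103760

$103,760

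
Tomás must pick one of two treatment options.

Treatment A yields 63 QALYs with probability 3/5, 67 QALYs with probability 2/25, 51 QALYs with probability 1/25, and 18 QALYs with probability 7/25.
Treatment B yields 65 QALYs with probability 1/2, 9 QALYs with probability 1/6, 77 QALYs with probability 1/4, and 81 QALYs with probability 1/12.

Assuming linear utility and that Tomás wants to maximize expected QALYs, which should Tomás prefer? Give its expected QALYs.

Treatment B (60 QALYs)

Treatment A = 3/5 × 63 + 2/25 × 67 + 1/25 × 51 + 7/25 × 18 = 37.8 + 5.36 + 2.04 + 5.04 = 50.24
Treatment B = 1/2 × 65 + 1/6 × 9 + 1/4 × 77 + 1/12 × 81 = 32.5 + 1.5 + 19.25 + 6.75 = 60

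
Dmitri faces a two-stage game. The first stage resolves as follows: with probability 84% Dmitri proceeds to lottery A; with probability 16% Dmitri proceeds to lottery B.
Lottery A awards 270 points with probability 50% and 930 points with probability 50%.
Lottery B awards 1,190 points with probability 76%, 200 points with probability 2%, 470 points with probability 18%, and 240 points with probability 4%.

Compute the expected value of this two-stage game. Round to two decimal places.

664.42 points

EV(A) = 0.5 × 270 + 0.5 × 930 = 135 + 465 = 600
EV(B) = 0.76 × 1190 + 0.02 × 200 + 0.18 × 470 + 0.04 × 240 = 904.4 + 4 + 84.6 + 9.6 = 1002.6
Overall = 0.84 × 600 + 0.16 × 1002.6 = 504 + 160.416 = 664.416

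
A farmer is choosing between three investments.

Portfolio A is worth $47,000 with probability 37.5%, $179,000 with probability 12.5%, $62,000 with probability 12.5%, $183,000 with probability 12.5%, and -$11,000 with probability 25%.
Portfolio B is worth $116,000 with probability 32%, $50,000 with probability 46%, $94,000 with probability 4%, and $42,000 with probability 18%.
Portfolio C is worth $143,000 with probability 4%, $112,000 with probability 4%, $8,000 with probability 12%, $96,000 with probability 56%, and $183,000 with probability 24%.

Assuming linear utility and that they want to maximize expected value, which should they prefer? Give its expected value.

Portfolio A = 0.375 × 47000 + 0.125 × 179000 + 0.125 × 62000 + 0.125 × 183000 + 0.25 × (-11000) = 17625 + 22375 + 7750 + 22875 − 2750 = 67875
Portfolio B = 0.32 × 116000 + 0.46 × 50000 + 0.04 × 94000 + 0.18 × 42000 = 37120 + 23000 + 3760 + 7560 = 71440
Portfolio C = 0.04 × 143000 + 0.04 × 112000 + 0.12 × 8000 + 0.56 × 96000 + 0.24 × 183000 = 5720 + 4480 + 960 + 53760 + 43920 = 108840

Portfolio C ($108,840)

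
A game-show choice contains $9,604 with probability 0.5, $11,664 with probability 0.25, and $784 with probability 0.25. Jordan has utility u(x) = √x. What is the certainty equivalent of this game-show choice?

$6,889

E[u] = 0.5·√9604 + 0.25·√11664 + 0.25·√784 = 0.5·98 + 0.25·108 + 0.25·28 = 83
CE = (83)² = 6889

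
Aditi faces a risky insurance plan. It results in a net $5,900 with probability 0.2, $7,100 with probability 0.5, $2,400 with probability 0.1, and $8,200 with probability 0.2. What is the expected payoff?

EV = 0.2 × 5900 + 0.5 × 7100 + 0.1 × 2400 + 0.2 × 8200 = 1180 + 3550 + 240 + 1640 = 6610

$6,610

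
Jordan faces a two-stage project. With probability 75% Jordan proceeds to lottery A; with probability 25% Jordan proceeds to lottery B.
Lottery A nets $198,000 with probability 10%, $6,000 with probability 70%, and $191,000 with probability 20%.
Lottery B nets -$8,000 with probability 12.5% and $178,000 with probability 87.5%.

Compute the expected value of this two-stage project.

$85,337.50

EV(A) = 0.1 × 198000 + 0.7 × 6000 + 0.2 × 191000 = 19800 + 4200 + 38200 = 62200
EV(B) = 0.125 × (-8000) + 0.875 × 178000 = -1000 + 155750 = 154750
Overall = 0.75 × 62200 + 0.25 × 154750 = 46650 + 38687.5 = 85337.5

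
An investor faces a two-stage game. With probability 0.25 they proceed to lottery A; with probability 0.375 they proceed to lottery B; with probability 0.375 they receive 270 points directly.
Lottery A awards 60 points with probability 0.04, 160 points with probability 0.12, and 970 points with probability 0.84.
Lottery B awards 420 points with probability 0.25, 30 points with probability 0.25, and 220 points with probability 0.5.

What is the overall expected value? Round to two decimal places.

EV(A) = 0.04 × 60 + 0.12 × 160 + 0.84 × 970 = 2.4 + 19.2 + 814.8 = 836.4
EV(B) = 0.25 × 420 + 0.25 × 30 + 0.5 × 220 = 105 + 7.5 + 110 = 222.5
Branch C: 270 (certain)
Overall = 0.25 × 836.4 + 0.375 × 222.5 + 0.375 × 270 = 209.1 + 83.4375 + 101.25 = 393.7875

393.79 points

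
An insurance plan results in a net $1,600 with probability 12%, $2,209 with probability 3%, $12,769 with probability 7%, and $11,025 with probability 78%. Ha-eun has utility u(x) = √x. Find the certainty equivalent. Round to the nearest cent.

E[u] = 0.12·√1600 + 0.03·√2209 + 0.07·√12769 + 0.78·√11025 = 0.12·40 + 0.03·47 + 0.07·113 + 0.78·105 = 96.02
CE = (96.02)² = 9219.8404

$9,219.84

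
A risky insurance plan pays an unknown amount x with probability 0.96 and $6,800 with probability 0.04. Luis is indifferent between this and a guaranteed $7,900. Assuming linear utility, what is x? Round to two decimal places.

0.96·x + 0.04·6800 = 7900
0.96·x = 7900 − 272 = 7628
x = 7628 / 0.96 = 7945.8333

x = $7,945.83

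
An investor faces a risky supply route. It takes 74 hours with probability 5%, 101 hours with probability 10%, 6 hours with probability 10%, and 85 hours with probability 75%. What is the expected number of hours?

EV = 0.05 × 74 + 0.1 × 101 + 0.1 × 6 + 0.75 × 85 = 3.7 + 10.1 + 0.6 + 63.75 = 78.15

78.15 hours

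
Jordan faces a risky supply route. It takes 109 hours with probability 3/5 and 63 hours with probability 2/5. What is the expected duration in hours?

90.6 hours

EV = 3/5 × 109 + 2/5 × 63 = 65.4 + 25.2 = 90.6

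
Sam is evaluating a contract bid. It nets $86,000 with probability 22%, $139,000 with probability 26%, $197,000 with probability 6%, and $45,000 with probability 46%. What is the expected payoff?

EV = 0.22 × 86000 + 0.26 × 139000 + 0.06 × 197000 + 0.46 × 45000 = 18920 + 36140 + 11820 + 20700 = 87580

$87,580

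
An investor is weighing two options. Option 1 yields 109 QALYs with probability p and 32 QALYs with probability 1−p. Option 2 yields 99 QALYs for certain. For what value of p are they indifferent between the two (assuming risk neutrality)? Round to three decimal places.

p = 0.870

p·109 + (1−p)·32 = 99
77p + 32 = 99
p = (99 − 32) / 77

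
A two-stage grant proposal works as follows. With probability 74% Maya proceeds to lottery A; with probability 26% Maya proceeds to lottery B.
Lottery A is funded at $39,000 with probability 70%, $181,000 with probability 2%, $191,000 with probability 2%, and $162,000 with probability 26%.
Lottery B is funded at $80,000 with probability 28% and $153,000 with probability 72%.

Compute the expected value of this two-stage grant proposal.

EV(A) = 0.7 × 39000 + 0.02 × 181000 + 0.02 × 191000 + 0.26 × 162000 = 27300 + 3620 + 3820 + 42120 = 76860
EV(B) = 0.28 × 80000 + 0.72 × 153000 = 22400 + 110160 = 132560
Overall = 0.74 × 76860 + 0.26 × 132560 = 56876.4 + 34465.6 = 91342

$91,342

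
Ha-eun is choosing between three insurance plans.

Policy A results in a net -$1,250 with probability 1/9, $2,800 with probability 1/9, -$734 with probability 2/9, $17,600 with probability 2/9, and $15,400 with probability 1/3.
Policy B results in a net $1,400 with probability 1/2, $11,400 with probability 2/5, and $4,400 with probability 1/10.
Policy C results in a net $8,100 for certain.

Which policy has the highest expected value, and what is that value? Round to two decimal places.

Policy A ($9,053.56)

Policy A = 1/9 × (-1250) + 1/9 × 2800 + 2/9 × (-734) + 2/9 × 17600 + 1/3 × 15400 = -138.8889 + 311.1111 − 163.1111 + 3911.1111 + 5133.3333 = 9053.5556
Policy B = 1/2 × 1400 + 2/5 × 11400 + 1/10 × 4400 = 700 + 4560 + 440 = 5700
Policy C: 8100 (certain)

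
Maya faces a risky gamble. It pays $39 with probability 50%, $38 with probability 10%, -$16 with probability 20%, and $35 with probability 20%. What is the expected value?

EV = 0.5 × 39 + 0.1 × 38 + 0.2 × (-16) + 0.2 × 35 = 19.5 + 3.8 − 3.2 + 7 = 27.1

$27.10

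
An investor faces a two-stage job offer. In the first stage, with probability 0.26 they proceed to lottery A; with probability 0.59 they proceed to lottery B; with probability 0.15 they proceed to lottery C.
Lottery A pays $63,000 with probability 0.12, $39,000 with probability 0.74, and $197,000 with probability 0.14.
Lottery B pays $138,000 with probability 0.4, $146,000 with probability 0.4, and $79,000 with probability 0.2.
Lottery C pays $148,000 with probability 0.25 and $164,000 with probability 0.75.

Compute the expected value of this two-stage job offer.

$116,986

EV(A) = 0.12 × 63000 + 0.74 × 39000 + 0.14 × 197000 = 7560 + 28860 + 27580 = 64000
EV(B) = 0.4 × 138000 + 0.4 × 146000 + 0.2 × 79000 = 55200 + 58400 + 15800 = 129400
EV(C) = 0.25 × 148000 + 0.75 × 164000 = 37000 + 123000 = 160000
Overall = 0.26 × 64000 + 0.59 × 129400 + 0.15 × 160000 = 16640 + 76346 + 24000 = 116986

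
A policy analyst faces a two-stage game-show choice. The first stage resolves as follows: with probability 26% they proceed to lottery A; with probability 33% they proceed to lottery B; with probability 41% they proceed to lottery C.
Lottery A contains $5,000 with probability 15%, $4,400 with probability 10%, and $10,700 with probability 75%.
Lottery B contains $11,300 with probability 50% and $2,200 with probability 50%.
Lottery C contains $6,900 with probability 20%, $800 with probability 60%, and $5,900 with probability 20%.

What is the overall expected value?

EV(A) = 0.15 × 5000 + 0.1 × 4400 + 0.75 × 10700 = 750 + 440 + 8025 = 9215
EV(B) = 0.5 × 11300 + 0.5 × 2200 = 5650 + 1100 = 6750
EV(C) = 0.2 × 6900 + 0.6 × 800 + 0.2 × 5900 = 1380 + 480 + 1180 = 3040
Overall = 0.26 × 9215 + 0.33 × 6750 + 0.41 × 3040 = 2395.9 + 2227.5 + 1246.4 = 5869.8

$5,869.80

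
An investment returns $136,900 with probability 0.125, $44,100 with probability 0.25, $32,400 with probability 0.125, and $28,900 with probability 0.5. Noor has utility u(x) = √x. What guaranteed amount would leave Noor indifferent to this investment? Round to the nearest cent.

E[u] = 0.125·√136900 + 0.25·√44100 + 0.125·√32400 + 0.5·√28900 = 0.125·370 + 0.25·210 + 0.125·180 + 0.5·170 = 206.25
CE = (206.25)² = 42539.0625

$42,539.06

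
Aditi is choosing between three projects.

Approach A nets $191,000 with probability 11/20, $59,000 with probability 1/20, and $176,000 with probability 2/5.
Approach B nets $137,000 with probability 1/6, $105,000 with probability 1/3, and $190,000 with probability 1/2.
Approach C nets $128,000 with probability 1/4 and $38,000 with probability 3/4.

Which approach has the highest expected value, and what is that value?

Approach A = 11/20 × 191000 + 1/20 × 59000 + 2/5 × 176000 = 105050 + 2950 + 70400 = 178400
Approach B = 1/6 × 137000 + 1/3 × 105000 + 1/2 × 190000 = 22833.3333 + 35000 + 95000 = 152833.3333
Approach C = 1/4 × 128000 + 3/4 × 38000 = 32000 + 28500 = 60500

Approach A ($178,400)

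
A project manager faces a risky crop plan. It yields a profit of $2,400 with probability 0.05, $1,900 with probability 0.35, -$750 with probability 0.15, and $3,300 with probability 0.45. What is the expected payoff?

$2,157.50

EV = 0.05 × 2400 + 0.35 × 1900 + 0.15 × (-750) + 0.45 × 3300 = 120 + 665 − 112.5 + 1485 = 2157.5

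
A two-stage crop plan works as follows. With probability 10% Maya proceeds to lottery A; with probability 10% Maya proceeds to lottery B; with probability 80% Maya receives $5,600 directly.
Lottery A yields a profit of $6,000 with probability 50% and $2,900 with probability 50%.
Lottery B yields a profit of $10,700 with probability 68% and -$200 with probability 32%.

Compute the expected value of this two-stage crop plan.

$5,646.20

EV(A) = 0.5 × 6000 + 0.5 × 2900 = 3000 + 1450 = 4450
EV(B) = 0.68 × 10700 + 0.32 × (-200) = 7276 − 64 = 7212
Branch C: 5600 (certain)
Overall = 0.1 × 4450 + 0.1 × 7212 + 0.8 × 5600 = 445 + 721.2 + 4480 = 5646.2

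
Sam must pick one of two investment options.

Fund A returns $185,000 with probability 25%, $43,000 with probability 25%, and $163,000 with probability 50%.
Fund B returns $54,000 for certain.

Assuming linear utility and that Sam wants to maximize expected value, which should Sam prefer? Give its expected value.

Fund A ($138,500)

Fund A = 0.25 × 185000 + 0.25 × 43000 + 0.5 × 163000 = 46250 + 10750 + 81500 = 138500
Fund B: 54000 (certain)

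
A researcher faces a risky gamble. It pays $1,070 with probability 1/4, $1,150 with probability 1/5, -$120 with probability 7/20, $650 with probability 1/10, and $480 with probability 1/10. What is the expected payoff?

EV = 1/4 × 1070 + 1/5 × 1150 + 7/20 × (-120) + 1/10 × 650 + 1/10 × 480 = 267.5 + 230 − 42 + 65 + 48 = 568.5

$568.50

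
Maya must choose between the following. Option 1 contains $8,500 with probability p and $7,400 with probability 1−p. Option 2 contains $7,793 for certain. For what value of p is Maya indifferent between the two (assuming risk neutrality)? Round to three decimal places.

p = 0.357

p·8500 + (1−p)·7400 = 7793
1100p + 7400 = 7793
p = (7793 − 7400) / 1100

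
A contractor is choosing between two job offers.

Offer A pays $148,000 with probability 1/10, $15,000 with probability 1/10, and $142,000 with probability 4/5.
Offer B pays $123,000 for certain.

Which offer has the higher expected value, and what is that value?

Offer A = 1/10 × 148000 + 1/10 × 15000 + 4/5 × 142000 = 14800 + 1500 + 113600 = 129900
Offer B: 123000 (certain)

Offer A ($129,900)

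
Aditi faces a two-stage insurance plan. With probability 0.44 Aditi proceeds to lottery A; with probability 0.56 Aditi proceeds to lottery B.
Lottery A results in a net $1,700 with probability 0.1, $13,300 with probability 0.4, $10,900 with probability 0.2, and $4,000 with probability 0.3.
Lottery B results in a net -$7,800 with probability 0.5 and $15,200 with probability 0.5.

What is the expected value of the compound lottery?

EV(A) = 0.1 × 1700 + 0.4 × 13300 + 0.2 × 10900 + 0.3 × 4000 = 170 + 5320 + 2180 + 1200 = 8870
EV(B) = 0.5 × (-7800) + 0.5 × 15200 = -3900 + 7600 = 3700
Overall = 0.44 × 8870 + 0.56 × 3700 = 3902.8 + 2072 = 5974.8

$5,974.80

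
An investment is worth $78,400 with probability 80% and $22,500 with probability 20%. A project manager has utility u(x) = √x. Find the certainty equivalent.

E[u] = 0.8·√78400 + 0.2·√22500 = 0.8·280 + 0.2·150 = 254
CE = (254)² = 64516

$64,516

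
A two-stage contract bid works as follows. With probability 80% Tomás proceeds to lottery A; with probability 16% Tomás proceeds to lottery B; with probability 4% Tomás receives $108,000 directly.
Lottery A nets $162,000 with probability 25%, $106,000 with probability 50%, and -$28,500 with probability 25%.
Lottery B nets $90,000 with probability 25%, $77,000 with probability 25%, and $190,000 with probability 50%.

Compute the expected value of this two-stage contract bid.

$95,300

EV(A) = 0.25 × 162000 + 0.5 × 106000 + 0.25 × (-28500) = 40500 + 53000 − 7125 = 86375
EV(B) = 0.25 × 90000 + 0.25 × 77000 + 0.5 × 190000 = 22500 + 19250 + 95000 = 136750
Branch C: 108000 (certain)
Overall = 0.8 × 86375 + 0.16 × 136750 + 0.04 × 108000 = 69100 + 21880 + 4320 = 95300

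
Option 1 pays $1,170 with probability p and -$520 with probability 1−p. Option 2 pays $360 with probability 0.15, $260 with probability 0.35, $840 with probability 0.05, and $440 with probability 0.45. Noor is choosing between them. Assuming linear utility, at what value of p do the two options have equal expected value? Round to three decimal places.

EV(Option 2) = 0.15 × 360 + 0.35 × 260 + 0.05 × 840 + 0.45 × 440 = 54 + 91 + 42 + 198 = 385
p·1170 + (1−p)·(-520) = 385
1690p − 520 = 385
p = (385 + 520) / 1690

p = 0.536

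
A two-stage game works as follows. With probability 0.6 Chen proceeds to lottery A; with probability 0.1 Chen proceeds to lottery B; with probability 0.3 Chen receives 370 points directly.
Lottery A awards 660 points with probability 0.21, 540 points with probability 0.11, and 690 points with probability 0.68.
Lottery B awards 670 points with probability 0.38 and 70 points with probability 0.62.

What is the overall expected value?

541.12 points

EV(A) = 0.21 × 660 + 0.11 × 540 + 0.68 × 690 = 138.6 + 59.4 + 469.2 = 667.2
EV(B) = 0.38 × 670 + 0.62 × 70 = 254.6 + 43.4 = 298
Branch C: 370 (certain)
Overall = 0.6 × 667.2 + 0.1 × 298 + 0.3 × 370 = 400.32 + 29.8 + 111 = 541.12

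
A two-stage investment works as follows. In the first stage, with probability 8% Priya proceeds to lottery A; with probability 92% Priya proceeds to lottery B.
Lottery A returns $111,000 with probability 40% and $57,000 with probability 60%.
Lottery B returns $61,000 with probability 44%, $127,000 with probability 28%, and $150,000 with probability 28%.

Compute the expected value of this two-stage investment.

$102,336

EV(A) = 0.4 × 111000 + 0.6 × 57000 = 44400 + 34200 = 78600
EV(B) = 0.44 × 61000 + 0.28 × 127000 + 0.28 × 150000 = 26840 + 35560 + 42000 = 104400
Overall = 0.08 × 78600 + 0.92 × 104400 = 6288 + 96048 = 102336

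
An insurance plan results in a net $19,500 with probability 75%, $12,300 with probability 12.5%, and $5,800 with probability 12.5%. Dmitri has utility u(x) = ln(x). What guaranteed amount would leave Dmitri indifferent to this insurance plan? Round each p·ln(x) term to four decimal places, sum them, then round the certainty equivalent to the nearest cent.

E[u] = 0.75·ln(19500) + 0.125·ln(12300) + 0.125·ln(5800) = 7.4086 + 1.1772 + 1.0832 = 9.6690
CE = e^9.6690 ≈ 15819.52

$15,819.52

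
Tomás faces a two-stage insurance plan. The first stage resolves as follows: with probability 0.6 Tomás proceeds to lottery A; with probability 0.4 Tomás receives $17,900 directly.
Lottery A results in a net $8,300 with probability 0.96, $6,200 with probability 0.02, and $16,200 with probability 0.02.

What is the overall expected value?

EV(A) = 0.96 × 8300 + 0.02 × 6200 + 0.02 × 16200 = 7968 + 124 + 324 = 8416
Branch B: 17900 (certain)
Overall = 0.6 × 8416 + 0.4 × 17900 = 5049.6 + 7160 = 12209.6

$12,209.60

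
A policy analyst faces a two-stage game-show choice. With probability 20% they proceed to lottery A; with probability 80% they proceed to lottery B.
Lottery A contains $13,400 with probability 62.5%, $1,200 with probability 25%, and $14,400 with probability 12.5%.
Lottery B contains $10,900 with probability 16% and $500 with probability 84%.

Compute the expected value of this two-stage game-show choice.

EV(A) = 0.625 × 13400 + 0.25 × 1200 + 0.125 × 14400 = 8375 + 300 + 1800 = 10475
EV(B) = 0.16 × 10900 + 0.84 × 500 = 1744 + 420 = 2164
Overall = 0.2 × 10475 + 0.8 × 2164 = 2095 + 1731.2 = 3826.2

$3,826.20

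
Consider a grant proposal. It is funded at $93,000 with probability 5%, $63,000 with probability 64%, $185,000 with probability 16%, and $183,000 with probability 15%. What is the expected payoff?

$102,020

EV = 0.05 × 93000 + 0.64 × 63000 + 0.16 × 185000 + 0.15 × 183000 = 4650 + 40320 + 29600 + 27450 = 102020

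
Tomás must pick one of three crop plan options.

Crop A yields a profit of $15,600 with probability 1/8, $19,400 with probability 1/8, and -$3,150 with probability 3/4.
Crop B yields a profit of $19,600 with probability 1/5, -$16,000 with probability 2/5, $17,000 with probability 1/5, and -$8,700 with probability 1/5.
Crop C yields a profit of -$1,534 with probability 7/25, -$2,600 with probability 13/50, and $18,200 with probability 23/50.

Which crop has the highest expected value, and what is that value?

Crop A = 1/8 × 15600 + 1/8 × 19400 + 3/4 × (-3150) = 1950 + 2425 − 2362.5 = 2012.5
Crop B = 1/5 × 19600 + 2/5 × (-16000) + 1/5 × 17000 + 1/5 × (-8700) = 3920 − 6400 + 3400 − 1740 = -820
Crop C = 7/25 × (-1534) + 13/50 × (-2600) + 23/50 × 18200 = -429.52 − 676 + 8372 = 7266.48

Crop C ($7,266.48)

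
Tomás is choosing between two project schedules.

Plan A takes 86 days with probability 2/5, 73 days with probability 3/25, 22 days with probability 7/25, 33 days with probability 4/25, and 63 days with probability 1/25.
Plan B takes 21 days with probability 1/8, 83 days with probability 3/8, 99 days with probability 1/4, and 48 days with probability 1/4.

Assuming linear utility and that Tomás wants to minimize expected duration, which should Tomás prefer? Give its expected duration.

Plan A = 2/5 × 86 + 3/25 × 73 + 7/25 × 22 + 4/25 × 33 + 1/25 × 63 = 34.4 + 8.76 + 6.16 + 5.28 + 2.52 = 57.12
Plan B = 1/8 × 21 + 3/8 × 83 + 1/4 × 99 + 1/4 × 48 = 2.625 + 31.125 + 24.75 + 12 = 70.5

Plan A (57.12 days)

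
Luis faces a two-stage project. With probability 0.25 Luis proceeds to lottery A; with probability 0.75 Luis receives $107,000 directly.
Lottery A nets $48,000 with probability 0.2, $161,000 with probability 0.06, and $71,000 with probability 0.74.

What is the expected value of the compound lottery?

EV(A) = 0.2 × 48000 + 0.06 × 161000 + 0.74 × 71000 = 9600 + 9660 + 52540 = 71800
Branch B: 107000 (certain)
Overall = 0.25 × 71800 + 0.75 × 107000 = 17950 + 80250 = 98200

$98,200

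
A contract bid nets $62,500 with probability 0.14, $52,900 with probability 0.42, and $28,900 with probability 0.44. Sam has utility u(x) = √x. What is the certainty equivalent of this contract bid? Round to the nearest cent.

E[u] = 0.14·√62500 + 0.42·√52900 + 0.44·√28900 = 0.14·250 + 0.42·230 + 0.44·170 = 206.4
CE = (206.4)² = 42600.96

$42,600.96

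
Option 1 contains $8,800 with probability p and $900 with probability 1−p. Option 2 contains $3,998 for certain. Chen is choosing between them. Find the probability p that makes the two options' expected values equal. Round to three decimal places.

p = 0.392

p·8800 + (1−p)·900 = 3998
7900p + 900 = 3998
p = (3998 − 900) / 7900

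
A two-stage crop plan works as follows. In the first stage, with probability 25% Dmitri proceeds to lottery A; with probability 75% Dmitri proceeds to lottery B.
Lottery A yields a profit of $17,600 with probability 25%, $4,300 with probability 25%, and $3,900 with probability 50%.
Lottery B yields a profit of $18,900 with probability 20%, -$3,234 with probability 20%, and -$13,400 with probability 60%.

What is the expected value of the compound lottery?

EV(A) = 0.25 × 17600 + 0.25 × 4300 + 0.5 × 3900 = 4400 + 1075 + 1950 = 7425
EV(B) = 0.2 × 18900 + 0.2 × (-3234) + 0.6 × (-13400) = 3780 − 646.8 − 8040 = -4906.8
Overall = 0.25 × 7425 + 0.75 × (-4906.8) = 1856.25 − 3680.1 = -1823.85

-$1,823.85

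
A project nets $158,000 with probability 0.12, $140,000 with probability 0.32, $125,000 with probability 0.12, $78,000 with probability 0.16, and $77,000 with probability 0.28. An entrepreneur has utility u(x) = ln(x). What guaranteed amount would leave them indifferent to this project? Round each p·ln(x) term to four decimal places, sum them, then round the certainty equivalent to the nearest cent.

E[u] = 0.12·ln(158000) + 0.32·ln(140000) + 0.12·ln(125000) + 0.16·ln(78000) + 0.28·ln(77000) = 1.4364 + 3.7918 + 1.4083 + 1.8023 + 3.1504 = 11.5892
CE = e^11.5892 ≈ 107925.88

$107,925.88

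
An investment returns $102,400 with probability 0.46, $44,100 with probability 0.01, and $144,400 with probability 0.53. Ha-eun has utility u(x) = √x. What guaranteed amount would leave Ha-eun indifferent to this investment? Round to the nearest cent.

E[u] = 0.46·√102400 + 0.01·√44100 + 0.53·√144400 = 0.46·320 + 0.01·210 + 0.53·380 = 350.7
CE = (350.7)² = 122990.49

$122,990.49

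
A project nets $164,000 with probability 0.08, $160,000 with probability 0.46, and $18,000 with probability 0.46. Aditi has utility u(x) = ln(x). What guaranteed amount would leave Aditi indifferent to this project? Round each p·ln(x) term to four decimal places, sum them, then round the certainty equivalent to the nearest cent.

$58,676.82

E[u] = 0.08·ln(164000) + 0.46·ln(160000) + 0.46·ln(18000) = 0.9606 + 5.5121 + 4.5071 = 10.9798
CE = e^10.9798 ≈ 58676.82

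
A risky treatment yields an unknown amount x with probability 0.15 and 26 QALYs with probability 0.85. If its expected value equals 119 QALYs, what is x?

x = 646 QALYs

0.15·x + 0.85·26 = 119
0.15·x = 119 − 22.1 = 96.9
x = 96.9 / 0.15 = 646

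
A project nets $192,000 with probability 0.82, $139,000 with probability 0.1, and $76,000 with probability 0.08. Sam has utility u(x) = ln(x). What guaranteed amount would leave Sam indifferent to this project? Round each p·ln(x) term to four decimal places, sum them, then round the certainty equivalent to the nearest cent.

$172,611.73

E[u] = 0.82·ln(192000) + 0.1·ln(139000) + 0.08·ln(76000) = 9.9755 + 1.1842 + 0.8991 = 12.0588
CE = e^12.0588 ≈ 172611.73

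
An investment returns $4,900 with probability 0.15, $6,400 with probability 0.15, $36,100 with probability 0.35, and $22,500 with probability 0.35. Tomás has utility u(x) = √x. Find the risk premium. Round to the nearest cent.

$2,182.75

E[u] = 0.15·√4900 + 0.15·√6400 + 0.35·√36100 + 0.35·√22500 = 0.15·70 + 0.15·80 + 0.35·190 + 0.35·150 = 141.5
CE = (141.5)² = 20022.25
Risk premium = EV − CE = 22205 − 20022.25 = 2182.75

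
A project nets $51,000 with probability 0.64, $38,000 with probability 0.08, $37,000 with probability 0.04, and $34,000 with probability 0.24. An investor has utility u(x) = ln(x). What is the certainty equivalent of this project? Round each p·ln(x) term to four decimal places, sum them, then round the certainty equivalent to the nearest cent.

E[u] = 0.64·ln(51000) + 0.08·ln(38000) + 0.04·ln(37000) + 0.24·ln(34000) = 6.9373 + 0.8436 + 0.4207 + 2.5042 = 10.7058
CE = e^10.7058 ≈ 44613.87

$44,613.87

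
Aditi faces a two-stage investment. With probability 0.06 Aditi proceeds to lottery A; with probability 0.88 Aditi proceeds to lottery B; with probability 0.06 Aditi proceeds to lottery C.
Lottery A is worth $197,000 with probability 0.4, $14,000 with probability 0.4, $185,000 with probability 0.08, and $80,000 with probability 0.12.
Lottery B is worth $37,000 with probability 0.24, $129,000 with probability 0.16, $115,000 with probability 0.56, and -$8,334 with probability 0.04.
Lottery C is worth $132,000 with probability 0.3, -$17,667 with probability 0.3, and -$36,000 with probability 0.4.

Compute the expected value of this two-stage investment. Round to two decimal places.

EV(A) = 0.4 × 197000 + 0.4 × 14000 + 0.08 × 185000 + 0.12 × 80000 = 78800 + 5600 + 14800 + 9600 = 108800
EV(B) = 0.24 × 37000 + 0.16 × 129000 + 0.56 × 115000 + 0.04 × (-8334) = 8880 + 20640 + 64400 − 333.36 = 93586.64
EV(C) = 0.3 × 132000 + 0.3 × (-17667) + 0.4 × (-36000) = 39600 − 5300.1 − 14400 = 19899.9
Overall = 0.06 × 108800 + 0.88 × 93586.64 + 0.06 × 19899.9 = 6528 + 82356.2432 + 1193.994 = 90078.2372

$90,078.24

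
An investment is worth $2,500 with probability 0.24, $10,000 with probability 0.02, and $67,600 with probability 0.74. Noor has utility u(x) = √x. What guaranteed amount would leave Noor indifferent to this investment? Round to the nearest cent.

$42,600.96

E[u] = 0.24·√2500 + 0.02·√10000 + 0.74·√67600 = 0.24·50 + 0.02·100 + 0.74·260 = 206.4
CE = (206.4)² = 42600.96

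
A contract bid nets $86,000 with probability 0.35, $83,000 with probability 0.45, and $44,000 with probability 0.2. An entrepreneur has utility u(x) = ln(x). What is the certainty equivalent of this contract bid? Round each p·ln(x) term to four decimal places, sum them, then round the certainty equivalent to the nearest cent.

$74,020.70

E[u] = 0.35·ln(86000) + 0.45·ln(83000) + 0.2·ln(44000) = 3.9767 + 5.0970 + 2.1384 = 11.2121
CE = e^11.2121 ≈ 74020.70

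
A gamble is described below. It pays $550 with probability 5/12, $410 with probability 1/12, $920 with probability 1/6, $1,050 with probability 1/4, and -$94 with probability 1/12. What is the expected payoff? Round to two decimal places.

$671.33

EV = 5/12 × 550 + 1/12 × 410 + 1/6 × 920 + 1/4 × 1050 + 1/12 × (-94) = 229.1667 + 34.1667 + 153.3333 + 262.5 − 7.8333 = 671.3333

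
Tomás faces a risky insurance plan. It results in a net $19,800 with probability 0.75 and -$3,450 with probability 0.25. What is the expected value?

EV = 0.75 × 19800 + 0.25 × (-3450) = 14850 − 862.5 = 13987.5

$13,987.50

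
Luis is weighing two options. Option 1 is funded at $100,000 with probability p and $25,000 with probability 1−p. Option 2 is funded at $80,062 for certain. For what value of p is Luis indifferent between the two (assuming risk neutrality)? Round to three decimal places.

p = 0.734

p·100000 + (1−p)·25000 = 80062
75000p + 25000 = 80062
p = (80062 − 25000) / 75000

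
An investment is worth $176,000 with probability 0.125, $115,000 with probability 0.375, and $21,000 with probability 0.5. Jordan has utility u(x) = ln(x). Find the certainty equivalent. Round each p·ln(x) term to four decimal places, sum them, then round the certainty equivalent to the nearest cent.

E[u] = 0.125·ln(176000) + 0.375·ln(115000) + 0.5·ln(21000) = 1.5098 + 4.3698 + 4.9761 = 10.8557
CE = e^10.8557 ≈ 51828.73

$51,828.73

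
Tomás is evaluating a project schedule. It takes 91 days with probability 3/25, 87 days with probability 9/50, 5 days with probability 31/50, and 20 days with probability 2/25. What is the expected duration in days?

31.28 days

EV = 3/25 × 91 + 9/50 × 87 + 31/50 × 5 + 2/25 × 20 = 10.92 + 15.66 + 3.1 + 1.6 = 31.28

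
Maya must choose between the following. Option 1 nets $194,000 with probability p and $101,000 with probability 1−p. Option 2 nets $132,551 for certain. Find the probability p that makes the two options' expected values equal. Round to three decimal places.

p·194000 + (1−p)·101000 = 132551
93000p + 101000 = 132551
p = (132551 − 101000) / 93000

p = 0.339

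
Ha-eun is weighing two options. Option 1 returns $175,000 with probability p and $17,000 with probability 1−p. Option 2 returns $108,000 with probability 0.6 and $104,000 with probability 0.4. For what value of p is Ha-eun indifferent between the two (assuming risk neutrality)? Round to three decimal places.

p = 0.566

EV(Option 2) = 0.6 × 108000 + 0.4 × 104000 = 64800 + 41600 = 106400
p·175000 + (1−p)·17000 = 106400
158000p + 17000 = 106400
p = (106400 − 17000) / 158000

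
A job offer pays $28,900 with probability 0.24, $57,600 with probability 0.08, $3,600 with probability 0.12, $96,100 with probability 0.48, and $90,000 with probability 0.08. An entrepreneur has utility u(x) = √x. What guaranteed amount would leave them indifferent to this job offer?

$57,600

E[u] = 0.24·√28900 + 0.08·√57600 + 0.12·√3600 + 0.48·√96100 + 0.08·√90000 = 0.24·170 + 0.08·240 + 0.12·60 + 0.48·310 + 0.08·300 = 240
CE = (240)² = 57600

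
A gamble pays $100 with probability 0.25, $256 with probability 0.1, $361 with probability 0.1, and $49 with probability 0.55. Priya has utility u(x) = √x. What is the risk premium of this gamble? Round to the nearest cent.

$16.63

E[u] = 0.25·√100 + 0.1·√256 + 0.1·√361 + 0.55·√49 = 0.25·10 + 0.1·16 + 0.1·19 + 0.55·7 = 9.85
CE = (9.85)² = 97.0225
Risk premium = EV − CE = 113.65 − 97.0225 = 16.6275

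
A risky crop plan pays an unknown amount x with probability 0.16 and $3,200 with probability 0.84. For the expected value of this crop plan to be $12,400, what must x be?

x = $60,700

0.16·x + 0.84·3200 = 12400
0.16·x = 12400 − 2688 = 9712
x = 9712 / 0.16 = 60700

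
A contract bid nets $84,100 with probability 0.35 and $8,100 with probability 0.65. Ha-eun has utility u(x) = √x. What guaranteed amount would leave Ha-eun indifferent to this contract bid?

$25,600

E[u] = 0.35·√84100 + 0.65·√8100 = 0.35·290 + 0.65·90 = 160
CE = (160)² = 25600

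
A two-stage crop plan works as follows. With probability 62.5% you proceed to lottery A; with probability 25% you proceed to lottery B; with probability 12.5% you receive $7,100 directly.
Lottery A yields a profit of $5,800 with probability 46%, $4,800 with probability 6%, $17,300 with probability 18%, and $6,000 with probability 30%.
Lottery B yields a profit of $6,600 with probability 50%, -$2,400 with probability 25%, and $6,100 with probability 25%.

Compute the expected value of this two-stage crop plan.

$6,862.50

EV(A) = 0.46 × 5800 + 0.06 × 4800 + 0.18 × 17300 + 0.3 × 6000 = 2668 + 288 + 3114 + 1800 = 7870
EV(B) = 0.5 × 6600 + 0.25 × (-2400) + 0.25 × 6100 = 3300 − 600 + 1525 = 4225
Branch C: 7100 (certain)
Overall = 0.625 × 7870 + 0.25 × 4225 + 0.125 × 7100 = 4918.75 + 1056.25 + 887.5 = 6862.5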